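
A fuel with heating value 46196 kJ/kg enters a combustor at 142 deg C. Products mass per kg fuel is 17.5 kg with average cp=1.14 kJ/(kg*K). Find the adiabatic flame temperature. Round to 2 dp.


T_ad = T_in + Hc / (m_p * cp)
Denominator = 17.5 * 1.14 = 19.9500
Temperature rise = 46196 / 19.9500 = 2315.59 K
T_ad = 142 + 2315.59 = 2457.59 deg C


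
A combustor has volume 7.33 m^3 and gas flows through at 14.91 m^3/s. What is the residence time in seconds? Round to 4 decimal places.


tau = V / Q_flow
tau = 7.33 / 14.91 = 0.4916 s


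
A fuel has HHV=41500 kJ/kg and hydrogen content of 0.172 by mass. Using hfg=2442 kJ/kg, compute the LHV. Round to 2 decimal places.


LHV = HHV - hfg * 9 * H
Water correction = 2442 * 9 * 0.172 = 3780.216 kJ/kg
LHV = 41500 - 3780.216 = 37719.78 kJ/kg


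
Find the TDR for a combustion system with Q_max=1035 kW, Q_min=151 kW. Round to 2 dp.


TDR = Q_max / Q_min
TDR = 1035 / 151 = 6.85


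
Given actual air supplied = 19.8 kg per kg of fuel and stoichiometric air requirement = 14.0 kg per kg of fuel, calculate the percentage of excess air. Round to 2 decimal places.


Excess air = actual - stoichiometric = 19.8 - 14.0 = 5.80 kg/kg fuel
Excess air % = (excess / stoich) * 100 = (5.80 / 14.0) * 100 = 41.43%


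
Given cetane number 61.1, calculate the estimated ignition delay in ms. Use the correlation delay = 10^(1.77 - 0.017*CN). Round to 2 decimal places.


delay = 10^(1.77 - 0.017*CN)
Exponent = 1.77 - 0.017*61.1 = 0.7313
delay = 10^0.7313 = 5.39 ms


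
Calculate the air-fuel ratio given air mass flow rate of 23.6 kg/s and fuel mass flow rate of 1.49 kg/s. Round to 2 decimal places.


AFR = m_air / m_fuel
AFR = 23.6 / 1.49 = 15.84


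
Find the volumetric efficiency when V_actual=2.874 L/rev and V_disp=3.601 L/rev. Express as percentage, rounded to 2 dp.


eta_v = (V_actual / V_disp) * 100
Ratio = 2.874 / 3.601 = 0.7981
eta_v = 0.7981 * 100 = 79.81%


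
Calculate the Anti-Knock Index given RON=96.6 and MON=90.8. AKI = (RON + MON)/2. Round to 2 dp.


AKI = (RON + MON) / 2
AKI = (96.6 + 90.8) / 2
AKI = 187.4 / 2 = 93.70


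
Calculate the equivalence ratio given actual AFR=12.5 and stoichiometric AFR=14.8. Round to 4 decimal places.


phi = AFR_stoich / AFR_actual
phi = 14.8 / 12.5 = 1.1840


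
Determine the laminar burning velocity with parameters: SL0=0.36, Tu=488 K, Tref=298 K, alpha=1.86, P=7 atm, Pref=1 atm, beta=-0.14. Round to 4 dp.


SL = SL0 * (Tu/Tref)^alpha * (P/Pref)^beta
T ratio = 488/298 = 1.63758389
(T ratio)^alpha = 1.63758389^1.86 = 2.502757
(P/Pref)^beta = 7^(-0.14) = 0.761529
SL = 0.36 * 2.502757 * 0.761529 = 0.6861 m/s


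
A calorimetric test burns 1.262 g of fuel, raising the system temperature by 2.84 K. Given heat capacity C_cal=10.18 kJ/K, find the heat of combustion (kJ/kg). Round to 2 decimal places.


Hc = C_cal * delta_T / m_fuel
Q_released = 10.18 * 2.84 = 28.9112 kJ
m_fuel = 1.262 g = 1.262/1000 kg = 0.001262 kg
Hc = 28.9112 / 0.001262 = 22909.03 kJ/kg


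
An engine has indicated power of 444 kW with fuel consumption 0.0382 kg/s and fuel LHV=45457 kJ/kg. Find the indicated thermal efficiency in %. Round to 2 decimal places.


eta_ith = (IP / (mf * LHV)) * 100
Denominator = 0.0382 * 45457 = 1736.4574 kW
eta_ith = (444 / 1736.4574) * 100 = 25.57%


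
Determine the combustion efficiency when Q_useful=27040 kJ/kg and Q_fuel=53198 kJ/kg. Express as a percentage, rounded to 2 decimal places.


Efficiency = (Q_useful / Q_fuel) * 100
Efficiency = (27040 / 53198) * 100
Efficiency = 0.5083 * 100 = 50.83%


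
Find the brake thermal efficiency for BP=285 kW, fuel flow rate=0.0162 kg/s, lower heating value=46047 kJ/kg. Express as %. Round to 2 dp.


eta_BTE = (BP / (mf * LHV)) * 100
Denominator = 0.0162 * 46047 = 745.9614 kW
eta_BTE = (285 / 745.9614) * 100 = 38.21%


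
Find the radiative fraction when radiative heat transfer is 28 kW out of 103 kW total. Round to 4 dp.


f_rad = Q_rad / Q_total
f_rad = 28 / 103 = 0.2718


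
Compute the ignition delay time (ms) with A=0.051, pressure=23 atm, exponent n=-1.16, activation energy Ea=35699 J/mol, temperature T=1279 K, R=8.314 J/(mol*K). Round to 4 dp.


tau = A * P^n * exp(Ea/(R*T))
P^n = 23^(-1.16) = 0.02632666
Ea/(R*T) = 35699/(8.314*1279) = 3.357187
exp(Ea/(R*T)) = 28.708310
tau = 0.051 * 0.02632666 * 28.708310 = 0.0385 ms


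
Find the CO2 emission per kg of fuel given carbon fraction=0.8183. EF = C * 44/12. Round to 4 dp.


EF = C_frac * (M_CO2 / M_C)
EF = 0.8183 * (44/12)
EF = 0.8183 * 3.666667 = 3.0004 kg_CO2/kg_fuel


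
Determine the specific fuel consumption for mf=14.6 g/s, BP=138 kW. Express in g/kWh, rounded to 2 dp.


SFC = (mf / BP) * 3600
Rate = 14.6 / 138 = 0.105797 g/(s*kW)
SFC = 0.105797 * 3600 = 380.87 g/kWh


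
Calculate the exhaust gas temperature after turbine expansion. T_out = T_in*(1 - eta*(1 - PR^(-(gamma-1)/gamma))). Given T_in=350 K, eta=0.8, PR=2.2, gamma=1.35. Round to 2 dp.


T_out = T_in * (1 - eta * (1 - PR^(-(gamma-1)/gamma)))
Exponent = -(1.35-1)/1.35 = -0.25925926
PR^exp = 2.2^(-0.25925926) = 0.81512413
Factor = 1 - 0.8*(1 - 0.81512413) = 0.85209930
T_out = 350 * 0.85209930 = 298.23 K


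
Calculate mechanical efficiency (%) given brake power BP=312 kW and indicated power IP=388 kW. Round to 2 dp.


eta_mech = (BP / IP) * 100
Ratio = 312 / 388 = 0.8041
eta_mech = 0.8041 * 100 = 80.41%


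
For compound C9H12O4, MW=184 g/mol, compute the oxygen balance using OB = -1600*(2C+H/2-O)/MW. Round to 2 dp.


OB = -1600 * (2C + H/2 - O) / MW
Inner = 2*9 + 12/2 - 4 = 20.00
OB = -1600 * 20.00 / 184 = -173.91%


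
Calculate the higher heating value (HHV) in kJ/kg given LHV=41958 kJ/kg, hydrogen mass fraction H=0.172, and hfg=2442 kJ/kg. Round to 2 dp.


HHV = LHV + hfg * 9 * H
Water addition = 2442 * 9 * 0.172 = 3780.216 kJ/kg
HHV = 41958 + 3780.216 = 45738.22 kJ/kg


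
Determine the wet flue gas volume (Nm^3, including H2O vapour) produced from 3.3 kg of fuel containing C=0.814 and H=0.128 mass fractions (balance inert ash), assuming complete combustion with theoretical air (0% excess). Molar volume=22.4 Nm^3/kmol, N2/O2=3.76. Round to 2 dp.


Per kg fuel: CO2 = (C/12 kmol)*22.4 = (0.814/12)*22.4 = 1.51947 Nm^3
Per kg fuel: H2O = (H/2 kmol)*22.4 = (0.128/2)*22.4 = 1.43360 Nm^3
O2 needed per kg fuel = C/12 + H/4 = 0.814/12 + 0.128/4 = 0.09983333 kmol
Per kg fuel: N2 = O2*3.76*22.4 = 0.09983333*3.76*22.4 = 8.40836 Nm^3
Total per kg = 1.51947 + 1.43360 + 8.40836 = 11.36143 Nm^3
Total = 11.36143 * 3.3 = 37.49 Nm^3


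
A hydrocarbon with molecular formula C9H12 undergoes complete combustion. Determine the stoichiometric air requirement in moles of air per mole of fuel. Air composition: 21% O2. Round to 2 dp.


Balanced combustion: C9H12 + 12 O2 -> 9 CO2 + 6 H2O
O2 needed = C + H/4 = 9 + 12/4 = 12.00 moles
Air moles = O2 / 0.21 = 12.00 / 0.21 = 57.14 moles air


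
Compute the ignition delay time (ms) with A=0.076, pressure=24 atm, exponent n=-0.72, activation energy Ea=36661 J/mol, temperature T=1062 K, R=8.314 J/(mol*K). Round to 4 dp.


tau = A * P^n * exp(Ea/(R*T))
P^n = 24^(-0.72) = 0.10144903
Ea/(R*T) = 36661/(8.314*1062) = 4.152119
exp(Ea/(R*T)) = 63.568546
tau = 0.076 * 0.10144903 * 63.568546 = 0.4901 ms


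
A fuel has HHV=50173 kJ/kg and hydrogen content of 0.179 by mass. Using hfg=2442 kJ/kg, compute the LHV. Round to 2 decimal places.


LHV = HHV - hfg * 9 * H
Water correction = 2442 * 9 * 0.179 = 3934.062 kJ/kg
LHV = 50173 - 3934.062 = 46238.94 kJ/kg


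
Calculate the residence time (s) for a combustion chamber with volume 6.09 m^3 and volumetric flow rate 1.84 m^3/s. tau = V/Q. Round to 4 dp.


tau = V / Q_flow
tau = 6.09 / 1.84 = 3.3098 s


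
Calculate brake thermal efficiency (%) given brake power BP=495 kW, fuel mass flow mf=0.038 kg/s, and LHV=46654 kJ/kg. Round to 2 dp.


eta_BTE = (BP / (mf * LHV)) * 100
Denominator = 0.038 * 46654 = 1772.8520 kW
eta_BTE = (495 / 1772.8520) * 100 = 27.92%


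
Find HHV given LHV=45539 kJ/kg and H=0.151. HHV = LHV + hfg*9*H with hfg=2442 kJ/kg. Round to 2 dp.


HHV = LHV + hfg * 9 * H
Water addition = 2442 * 9 * 0.151 = 3318.678 kJ/kg
HHV = 45539 + 3318.678 = 48857.68 kJ/kg


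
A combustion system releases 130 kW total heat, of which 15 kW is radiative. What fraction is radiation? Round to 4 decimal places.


f_rad = Q_rad / Q_total
f_rad = 15 / 130 = 0.1154


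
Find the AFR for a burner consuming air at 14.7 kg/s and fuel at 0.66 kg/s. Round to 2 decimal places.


AFR = m_air / m_fuel
AFR = 14.7 / 0.66 = 22.27


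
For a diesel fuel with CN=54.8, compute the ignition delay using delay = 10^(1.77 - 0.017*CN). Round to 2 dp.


delay = 10^(1.77 - 0.017*CN)
Exponent = 1.77 - 0.017*54.8 = 0.8384
delay = 10^0.8384 = 6.89 ms


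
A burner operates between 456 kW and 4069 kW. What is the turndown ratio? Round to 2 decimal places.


TDR = Q_max / Q_min
TDR = 4069 / 456 = 8.92


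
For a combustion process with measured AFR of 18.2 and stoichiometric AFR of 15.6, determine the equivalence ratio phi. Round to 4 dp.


phi = AFR_stoich / AFR_actual
phi = 15.6 / 18.2 = 0.8571


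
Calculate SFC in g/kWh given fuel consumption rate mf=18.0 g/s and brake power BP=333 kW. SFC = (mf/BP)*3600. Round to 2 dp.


SFC = (mf / BP) * 3600
Rate = 18.0 / 333 = 0.054054 g/(s*kW)
SFC = 0.054054 * 3600 = 194.59 g/kWh


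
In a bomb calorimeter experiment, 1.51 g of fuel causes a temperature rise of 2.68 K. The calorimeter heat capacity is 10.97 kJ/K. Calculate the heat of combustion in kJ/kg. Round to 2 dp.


Hc = C_cal * delta_T / m_fuel
Q_released = 10.97 * 2.68 = 29.3996 kJ
m_fuel = 1.51 g = 1.51/1000 kg = 0.001510 kg
Hc = 29.3996 / 0.001510 = 19469.93 kJ/kg


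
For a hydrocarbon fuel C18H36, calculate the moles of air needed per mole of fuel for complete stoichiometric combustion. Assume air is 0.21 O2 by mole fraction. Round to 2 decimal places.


Balanced combustion: C18H36 + 27 O2 -> 18 CO2 + 18 H2O
O2 needed = C + H/4 = 18 + 36/4 = 27.00 moles
Air moles = O2 / 0.21 = 27.00 / 0.21 = 128.57 moles air


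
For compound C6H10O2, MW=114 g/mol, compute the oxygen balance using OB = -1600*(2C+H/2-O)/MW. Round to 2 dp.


OB = -1600 * (2C + H/2 - O) / MW
Inner = 2*6 + 10/2 - 2 = 15.00
OB = -1600 * 15.00 / 114 = -210.53%


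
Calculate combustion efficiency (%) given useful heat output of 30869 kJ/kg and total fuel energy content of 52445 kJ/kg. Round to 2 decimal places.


Efficiency = (Q_useful / Q_fuel) * 100
Efficiency = (30869 / 52445) * 100
Efficiency = 0.5886 * 100 = 58.86%


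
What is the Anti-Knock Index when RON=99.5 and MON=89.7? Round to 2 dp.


AKI = (RON + MON) / 2
AKI = (99.5 + 89.7) / 2
AKI = 189.2 / 2 = 94.60


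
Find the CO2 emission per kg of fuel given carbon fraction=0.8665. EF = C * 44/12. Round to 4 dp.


EF = C_frac * (M_CO2 / M_C)
EF = 0.8665 * (44/12)
EF = 0.8665 * 3.666667 = 3.1772 kg_CO2/kg_fuel


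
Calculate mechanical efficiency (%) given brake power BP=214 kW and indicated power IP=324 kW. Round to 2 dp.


eta_mech = (BP / IP) * 100
Ratio = 214 / 324 = 0.6605
eta_mech = 0.6605 * 100 = 66.05%


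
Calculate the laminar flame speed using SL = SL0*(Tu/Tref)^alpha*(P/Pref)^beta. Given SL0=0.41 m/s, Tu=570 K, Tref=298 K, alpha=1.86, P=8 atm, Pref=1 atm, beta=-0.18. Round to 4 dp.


SL = SL0 * (Tu/Tref)^alpha * (P/Pref)^beta
T ratio = 570/298 = 1.91275168
(T ratio)^alpha = 1.91275168^1.86 = 3.341065
(P/Pref)^beta = 8^(-0.18) = 0.687771
SL = 0.41 * 3.341065 * 0.687771 = 0.9421 m/s


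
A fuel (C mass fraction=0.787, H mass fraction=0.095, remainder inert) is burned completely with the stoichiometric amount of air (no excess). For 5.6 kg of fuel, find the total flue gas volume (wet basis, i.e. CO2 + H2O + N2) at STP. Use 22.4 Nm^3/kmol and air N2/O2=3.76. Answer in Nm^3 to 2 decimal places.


Per kg fuel: CO2 = (C/12 kmol)*22.4 = (0.787/12)*22.4 = 1.46907 Nm^3
Per kg fuel: H2O = (H/2 kmol)*22.4 = (0.095/2)*22.4 = 1.06400 Nm^3
O2 needed per kg fuel = C/12 + H/4 = 0.787/12 + 0.095/4 = 0.08933333 kmol
Per kg fuel: N2 = O2*3.76*22.4 = 0.08933333*3.76*22.4 = 7.52401 Nm^3
Total per kg = 1.46907 + 1.06400 + 7.52401 = 10.05708 Nm^3
Total = 10.05708 * 5.6 = 56.32 Nm^3


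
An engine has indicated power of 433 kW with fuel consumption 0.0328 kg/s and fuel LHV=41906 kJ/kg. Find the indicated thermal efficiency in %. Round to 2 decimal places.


eta_ith = (IP / (mf * LHV)) * 100
Denominator = 0.0328 * 41906 = 1374.5168 kW
eta_ith = (433 / 1374.5168) * 100 = 31.50%


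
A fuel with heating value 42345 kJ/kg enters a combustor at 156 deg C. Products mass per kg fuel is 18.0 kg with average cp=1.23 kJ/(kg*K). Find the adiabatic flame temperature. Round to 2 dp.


T_ad = T_in + Hc / (m_p * cp)
Denominator = 18.0 * 1.23 = 22.1400
Temperature rise = 42345 / 22.1400 = 1912.60 K
T_ad = 156 + 1912.60 = 2068.60 deg C


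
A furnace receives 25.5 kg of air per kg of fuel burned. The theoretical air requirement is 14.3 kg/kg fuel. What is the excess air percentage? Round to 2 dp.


Excess air = actual - stoichiometric = 25.5 - 14.3 = 11.20 kg/kg fuel
Excess air % = (excess / stoich) * 100 = (11.20 / 14.3) * 100 = 78.32%


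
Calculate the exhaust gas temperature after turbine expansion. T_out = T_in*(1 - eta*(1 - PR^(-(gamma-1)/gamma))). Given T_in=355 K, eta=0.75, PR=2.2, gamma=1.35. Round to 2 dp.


T_out = T_in * (1 - eta * (1 - PR^(-(gamma-1)/gamma)))
Exponent = -(1.35-1)/1.35 = -0.25925926
PR^exp = 2.2^(-0.25925926) = 0.81512413
Factor = 1 - 0.75*(1 - 0.81512413) = 0.86134310
T_out = 355 * 0.86134310 = 305.78 K


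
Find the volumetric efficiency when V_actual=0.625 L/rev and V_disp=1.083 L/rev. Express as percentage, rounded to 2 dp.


eta_v = (V_actual / V_disp) * 100
Ratio = 0.625 / 1.083 = 0.5771
eta_v = 0.5771 * 100 = 57.71%


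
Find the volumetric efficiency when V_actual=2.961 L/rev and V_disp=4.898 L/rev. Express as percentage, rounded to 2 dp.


eta_v = (V_actual / V_disp) * 100
Ratio = 2.961 / 4.898 = 0.6045
eta_v = 0.6045 * 100 = 60.45%


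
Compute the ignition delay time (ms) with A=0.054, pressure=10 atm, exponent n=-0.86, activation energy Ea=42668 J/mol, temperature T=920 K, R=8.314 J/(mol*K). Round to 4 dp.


tau = A * P^n * exp(Ea/(R*T))
P^n = 10^(-0.86) = 0.13803843
Ea/(R*T) = 42668/(8.314*920) = 5.578333
exp(Ea/(R*T)) = 264.630109
tau = 0.054 * 0.13803843 * 264.630109 = 1.9726 ms


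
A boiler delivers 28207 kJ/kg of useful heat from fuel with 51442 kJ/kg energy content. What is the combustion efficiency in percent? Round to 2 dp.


Efficiency = (Q_useful / Q_fuel) * 100
Efficiency = (28207 / 51442) * 100
Efficiency = 0.5483 * 100 = 54.83%


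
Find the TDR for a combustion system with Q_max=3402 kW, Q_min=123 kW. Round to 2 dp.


TDR = Q_max / Q_min
TDR = 3402 / 123 = 27.66


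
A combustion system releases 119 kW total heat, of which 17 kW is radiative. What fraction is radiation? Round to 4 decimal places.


f_rad = Q_rad / Q_total
f_rad = 17 / 119 = 0.1429


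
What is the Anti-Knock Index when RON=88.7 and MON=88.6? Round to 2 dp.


AKI = (RON + MON) / 2
AKI = (88.7 + 88.6) / 2
AKI = 177.3 / 2 = 88.65


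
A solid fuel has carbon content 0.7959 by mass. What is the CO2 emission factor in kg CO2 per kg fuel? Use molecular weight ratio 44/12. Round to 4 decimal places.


EF = C_frac * (M_CO2 / M_C)
EF = 0.7959 * (44/12)
EF = 0.7959 * 3.666667 = 2.9183 kg_CO2/kg_fuel


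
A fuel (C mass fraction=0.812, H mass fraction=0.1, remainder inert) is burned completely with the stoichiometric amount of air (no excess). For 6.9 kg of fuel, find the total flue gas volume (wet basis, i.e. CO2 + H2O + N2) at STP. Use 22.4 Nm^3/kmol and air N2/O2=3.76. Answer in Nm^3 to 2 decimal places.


Per kg fuel: CO2 = (C/12 kmol)*22.4 = (0.812/12)*22.4 = 1.51573 Nm^3
Per kg fuel: H2O = (H/2 kmol)*22.4 = (0.1/2)*22.4 = 1.12000 Nm^3
O2 needed per kg fuel = C/12 + H/4 = 0.812/12 + 0.1/4 = 0.09266667 kmol
Per kg fuel: N2 = O2*3.76*22.4 = 0.09266667*3.76*22.4 = 7.80476 Nm^3
Total per kg = 1.51573 + 1.12000 + 7.80476 = 10.44049 Nm^3
Total = 10.44049 * 6.9 = 72.04 Nm^3


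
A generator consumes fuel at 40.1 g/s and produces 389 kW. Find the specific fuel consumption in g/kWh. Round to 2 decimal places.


SFC = (mf / BP) * 3600
Rate = 40.1 / 389 = 0.103085 g/(s*kW)
SFC = 0.103085 * 3600 = 371.11 g/kWh


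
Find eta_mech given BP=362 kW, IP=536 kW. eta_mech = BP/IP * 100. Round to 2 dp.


eta_mech = (BP / IP) * 100
Ratio = 362 / 536 = 0.6754
eta_mech = 0.6754 * 100 = 67.54%


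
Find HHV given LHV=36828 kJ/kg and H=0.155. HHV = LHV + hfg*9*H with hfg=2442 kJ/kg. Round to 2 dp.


HHV = LHV + hfg * 9 * H
Water addition = 2442 * 9 * 0.155 = 3406.590 kJ/kg
HHV = 36828 + 3406.590 = 40234.59 kJ/kg


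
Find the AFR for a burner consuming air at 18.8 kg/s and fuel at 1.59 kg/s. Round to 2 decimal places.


AFR = m_air / m_fuel
AFR = 18.8 / 1.59 = 11.82


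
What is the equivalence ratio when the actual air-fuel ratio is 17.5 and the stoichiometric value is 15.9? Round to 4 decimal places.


phi = AFR_stoich / AFR_actual
phi = 15.9 / 17.5 = 0.9086


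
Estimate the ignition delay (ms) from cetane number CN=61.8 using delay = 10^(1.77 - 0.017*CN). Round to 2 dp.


delay = 10^(1.77 - 0.017*CN)
Exponent = 1.77 - 0.017*61.8 = 0.7194
delay = 10^0.7194 = 5.24 ms


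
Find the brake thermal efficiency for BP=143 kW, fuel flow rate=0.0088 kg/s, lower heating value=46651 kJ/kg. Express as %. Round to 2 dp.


eta_BTE = (BP / (mf * LHV)) * 100
Denominator = 0.0088 * 46651 = 410.5288 kW
eta_BTE = (143 / 410.5288) * 100 = 34.83%


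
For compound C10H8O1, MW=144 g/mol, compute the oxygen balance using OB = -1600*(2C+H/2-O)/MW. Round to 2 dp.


OB = -1600 * (2C + H/2 - O) / MW
Inner = 2*10 + 8/2 - 1 = 23.00
OB = -1600 * 23.00 / 144 = -255.56%


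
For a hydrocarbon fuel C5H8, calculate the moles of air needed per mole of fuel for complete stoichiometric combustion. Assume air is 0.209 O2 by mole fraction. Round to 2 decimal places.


Balanced combustion: C5H8 + 7 O2 -> 5 CO2 + 4 H2O
O2 needed = C + H/4 = 5 + 8/4 = 7.00 moles
Air moles = O2 / 0.209 = 7.00 / 0.209 = 33.49 moles air


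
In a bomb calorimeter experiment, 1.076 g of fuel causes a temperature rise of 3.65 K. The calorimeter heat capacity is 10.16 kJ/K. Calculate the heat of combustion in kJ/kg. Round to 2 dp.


Hc = C_cal * delta_T / m_fuel
Q_released = 10.16 * 3.65 = 37.0840 kJ
m_fuel = 1.076 g = 1.076/1000 kg = 0.001076 kg
Hc = 37.0840 / 0.001076 = 34464.68 kJ/kg


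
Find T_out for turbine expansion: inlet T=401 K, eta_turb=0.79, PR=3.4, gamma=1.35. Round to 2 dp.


T_out = T_in * (1 - eta * (1 - PR^(-(gamma-1)/gamma)))
Exponent = -(1.35-1)/1.35 = -0.25925926
PR^exp = 3.4^(-0.25925926) = 0.72813041
Factor = 1 - 0.79*(1 - 0.72813041) = 0.78522302
T_out = 401 * 0.78522302 = 314.87 K


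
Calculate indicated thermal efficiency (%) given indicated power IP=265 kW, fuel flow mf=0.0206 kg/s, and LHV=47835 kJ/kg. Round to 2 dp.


eta_ith = (IP / (mf * LHV)) * 100
Denominator = 0.0206 * 47835 = 985.4010 kW
eta_ith = (265 / 985.4010) * 100 = 26.89%


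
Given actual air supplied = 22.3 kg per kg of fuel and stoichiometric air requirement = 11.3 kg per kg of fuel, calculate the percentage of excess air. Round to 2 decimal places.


Excess air = actual - stoichiometric = 22.3 - 11.3 = 11.00 kg/kg fuel
Excess air % = (excess / stoich) * 100 = (11.00 / 11.3) * 100 = 97.35%


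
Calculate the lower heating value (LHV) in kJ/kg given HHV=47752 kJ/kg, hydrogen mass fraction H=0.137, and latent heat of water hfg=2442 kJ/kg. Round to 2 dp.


LHV = HHV - hfg * 9 * H
Water correction = 2442 * 9 * 0.137 = 3010.986 kJ/kg
LHV = 47752 - 3010.986 = 44741.01 kJ/kg


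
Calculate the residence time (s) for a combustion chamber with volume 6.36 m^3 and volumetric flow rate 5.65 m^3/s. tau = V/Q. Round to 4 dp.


tau = V / Q_flow
tau = 6.36 / 5.65 = 1.1257 s


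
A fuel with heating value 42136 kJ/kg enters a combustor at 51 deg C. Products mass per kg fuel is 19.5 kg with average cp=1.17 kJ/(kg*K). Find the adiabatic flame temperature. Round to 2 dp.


T_ad = T_in + Hc / (m_p * cp)
Denominator = 19.5 * 1.17 = 22.8150
Temperature rise = 42136 / 22.8150 = 1846.86 K
T_ad = 51 + 1846.86 = 1897.86 deg C


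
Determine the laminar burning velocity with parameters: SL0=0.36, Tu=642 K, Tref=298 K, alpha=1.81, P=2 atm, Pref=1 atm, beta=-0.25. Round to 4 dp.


SL = SL0 * (Tu/Tref)^alpha * (P/Pref)^beta
T ratio = 642/298 = 2.15436242
(T ratio)^alpha = 2.15436242^1.81 = 4.011502
(P/Pref)^beta = 2^(-0.25) = 0.840896
SL = 0.36 * 4.011502 * 0.840896 = 1.2144 m/s


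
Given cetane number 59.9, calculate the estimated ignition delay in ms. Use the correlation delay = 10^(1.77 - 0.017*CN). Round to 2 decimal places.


delay = 10^(1.77 - 0.017*CN)
Exponent = 1.77 - 0.017*59.9 = 0.7517
delay = 10^0.7517 = 5.65 ms


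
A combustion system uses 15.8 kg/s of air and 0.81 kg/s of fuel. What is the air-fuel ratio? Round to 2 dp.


AFR = m_air / m_fuel
AFR = 15.8 / 0.81 = 19.51


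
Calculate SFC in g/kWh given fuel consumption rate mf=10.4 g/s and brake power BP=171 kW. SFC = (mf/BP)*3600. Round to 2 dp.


SFC = (mf / BP) * 3600
Rate = 10.4 / 171 = 0.060819 g/(s*kW)
SFC = 0.060819 * 3600 = 218.95 g/kWh


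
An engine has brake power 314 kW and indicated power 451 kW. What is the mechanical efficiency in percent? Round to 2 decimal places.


eta_mech = (BP / IP) * 100
Ratio = 314 / 451 = 0.6962
eta_mech = 0.6962 * 100 = 69.62%


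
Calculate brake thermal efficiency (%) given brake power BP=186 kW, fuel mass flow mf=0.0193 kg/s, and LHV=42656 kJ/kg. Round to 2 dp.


eta_BTE = (BP / (mf * LHV)) * 100
Denominator = 0.0193 * 42656 = 823.2608 kW
eta_BTE = (186 / 823.2608) * 100 = 22.59%


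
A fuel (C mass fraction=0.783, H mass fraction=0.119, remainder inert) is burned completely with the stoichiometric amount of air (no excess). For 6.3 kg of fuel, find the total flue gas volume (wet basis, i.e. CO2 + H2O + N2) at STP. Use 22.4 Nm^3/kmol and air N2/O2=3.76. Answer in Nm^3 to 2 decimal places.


Per kg fuel: CO2 = (C/12 kmol)*22.4 = (0.783/12)*22.4 = 1.46160 Nm^3
Per kg fuel: H2O = (H/2 kmol)*22.4 = (0.119/2)*22.4 = 1.33280 Nm^3
O2 needed per kg fuel = C/12 + H/4 = 0.783/12 + 0.119/4 = 0.09500000 kmol
Per kg fuel: N2 = O2*3.76*22.4 = 0.09500000*3.76*22.4 = 8.00128 Nm^3
Total per kg = 1.46160 + 1.33280 + 8.00128 = 10.79568 Nm^3
Total = 10.79568 * 6.3 = 68.01 Nm^3


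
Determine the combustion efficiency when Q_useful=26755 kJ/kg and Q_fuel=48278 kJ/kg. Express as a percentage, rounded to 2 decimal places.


Efficiency = (Q_useful / Q_fuel) * 100
Efficiency = (26755 / 48278) * 100
Efficiency = 0.5542 * 100 = 55.42%


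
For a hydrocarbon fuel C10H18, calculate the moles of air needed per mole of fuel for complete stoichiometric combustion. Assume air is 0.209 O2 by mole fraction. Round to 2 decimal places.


Balanced combustion: C10H18 + 14.5 O2 -> 10 CO2 + 9 H2O
O2 needed = C + H/4 = 10 + 18/4 = 14.50 moles
Air moles = O2 / 0.209 = 14.50 / 0.209 = 69.38 moles air


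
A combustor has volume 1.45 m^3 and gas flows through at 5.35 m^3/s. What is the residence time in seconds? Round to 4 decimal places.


tau = V / Q_flow
tau = 1.45 / 5.35 = 0.2710 s


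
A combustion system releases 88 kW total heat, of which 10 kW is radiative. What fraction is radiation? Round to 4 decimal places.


f_rad = Q_rad / Q_total
f_rad = 10 / 88 = 0.1136


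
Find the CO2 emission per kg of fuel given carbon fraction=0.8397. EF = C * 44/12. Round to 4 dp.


EF = C_frac * (M_CO2 / M_C)
EF = 0.8397 * (44/12)
EF = 0.8397 * 3.666667 = 3.0789 kg_CO2/kg_fuel


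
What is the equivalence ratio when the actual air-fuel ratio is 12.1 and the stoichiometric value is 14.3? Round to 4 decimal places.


phi = AFR_stoich / AFR_actual
phi = 14.3 / 12.1 = 1.1818


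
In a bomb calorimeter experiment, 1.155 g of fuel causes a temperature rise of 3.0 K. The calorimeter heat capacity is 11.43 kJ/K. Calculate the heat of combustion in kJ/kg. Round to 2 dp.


Hc = C_cal * delta_T / m_fuel
Q_released = 11.43 * 3.0 = 34.2900 kJ
m_fuel = 1.155 g = 1.155/1000 kg = 0.001155 kg
Hc = 34.2900 / 0.001155 = 29688.31 kJ/kg


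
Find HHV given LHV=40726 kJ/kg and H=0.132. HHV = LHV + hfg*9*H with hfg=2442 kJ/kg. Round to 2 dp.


HHV = LHV + hfg * 9 * H
Water addition = 2442 * 9 * 0.132 = 2901.096 kJ/kg
HHV = 40726 + 2901.096 = 43627.10 kJ/kg


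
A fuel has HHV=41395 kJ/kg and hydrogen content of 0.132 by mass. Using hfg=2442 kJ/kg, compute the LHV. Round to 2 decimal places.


LHV = HHV - hfg * 9 * H
Water correction = 2442 * 9 * 0.132 = 2901.096 kJ/kg
LHV = 41395 - 2901.096 = 38493.90 kJ/kg


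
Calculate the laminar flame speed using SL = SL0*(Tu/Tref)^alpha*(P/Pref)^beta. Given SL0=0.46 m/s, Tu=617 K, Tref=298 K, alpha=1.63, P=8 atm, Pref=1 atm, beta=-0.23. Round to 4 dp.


SL = SL0 * (Tu/Tref)^alpha * (P/Pref)^beta
T ratio = 617/298 = 2.07046980
(T ratio)^alpha = 2.07046980^1.63 = 3.274857
(P/Pref)^beta = 8^(-0.23) = 0.619854
SL = 0.46 * 3.274857 * 0.619854 = 0.9338 m/s


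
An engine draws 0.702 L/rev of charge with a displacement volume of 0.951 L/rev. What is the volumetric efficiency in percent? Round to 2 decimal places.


eta_v = (V_actual / V_disp) * 100
Ratio = 0.702 / 0.951 = 0.7382
eta_v = 0.7382 * 100 = 73.82%


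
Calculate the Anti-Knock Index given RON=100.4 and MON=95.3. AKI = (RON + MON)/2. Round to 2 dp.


AKI = (RON + MON) / 2
AKI = (100.4 + 95.3) / 2
AKI = 195.7 / 2 = 97.85


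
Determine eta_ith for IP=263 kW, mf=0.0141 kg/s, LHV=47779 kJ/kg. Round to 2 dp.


eta_ith = (IP / (mf * LHV)) * 100
Denominator = 0.0141 * 47779 = 673.6839 kW
eta_ith = (263 / 673.6839) * 100 = 39.04%


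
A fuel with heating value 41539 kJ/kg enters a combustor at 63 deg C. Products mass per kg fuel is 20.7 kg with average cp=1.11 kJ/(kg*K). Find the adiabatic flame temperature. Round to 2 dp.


T_ad = T_in + Hc / (m_p * cp)
Denominator = 20.7 * 1.11 = 22.9770
Temperature rise = 41539 / 22.9770 = 1807.85 K
T_ad = 63 + 1807.85 = 1870.85 deg C


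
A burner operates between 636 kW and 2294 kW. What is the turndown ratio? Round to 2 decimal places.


TDR = Q_max / Q_min
TDR = 2294 / 636 = 3.61


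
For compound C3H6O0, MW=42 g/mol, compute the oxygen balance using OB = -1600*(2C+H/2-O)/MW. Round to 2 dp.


OB = -1600 * (2C + H/2 - O) / MW
Inner = 2*3 + 6/2 - 0 = 9.00
OB = -1600 * 9.00 / 42 = -342.86%


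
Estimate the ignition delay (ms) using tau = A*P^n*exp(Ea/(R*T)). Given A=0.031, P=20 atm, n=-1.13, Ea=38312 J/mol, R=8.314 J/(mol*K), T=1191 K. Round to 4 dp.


tau = A * P^n * exp(Ea/(R*T))
P^n = 20^(-1.13) = 0.03387163
Ea/(R*T) = 38312/(8.314*1191) = 3.869128
exp(Ea/(R*T)) = 47.900575
tau = 0.031 * 0.03387163 * 47.900575 = 0.0503 ms


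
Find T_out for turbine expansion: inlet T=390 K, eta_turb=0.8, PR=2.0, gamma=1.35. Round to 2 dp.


T_out = T_in * (1 - eta * (1 - PR^(-(gamma-1)/gamma)))
Exponent = -(1.35-1)/1.35 = -0.25925926
PR^exp = 2.0^(-0.25925926) = 0.83551680
Factor = 1 - 0.8*(1 - 0.83551680) = 0.86841344
T_out = 390 * 0.86841344 = 338.68 K


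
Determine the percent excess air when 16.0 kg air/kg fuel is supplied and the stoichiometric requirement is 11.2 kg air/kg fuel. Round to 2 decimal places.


Excess air = actual - stoichiometric = 16.0 - 11.2 = 4.80 kg/kg fuel
Excess air % = (excess / stoich) * 100 = (4.80 / 11.2) * 100 = 42.86%


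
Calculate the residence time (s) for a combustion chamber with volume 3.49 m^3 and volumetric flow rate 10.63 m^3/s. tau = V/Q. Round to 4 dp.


tau = V / Q_flow
tau = 3.49 / 10.63 = 0.3283 s


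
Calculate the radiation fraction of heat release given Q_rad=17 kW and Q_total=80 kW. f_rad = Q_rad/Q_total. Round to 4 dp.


f_rad = Q_rad / Q_total
f_rad = 17 / 80 = 0.2125


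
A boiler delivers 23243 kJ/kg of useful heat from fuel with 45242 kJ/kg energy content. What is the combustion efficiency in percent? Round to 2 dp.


Efficiency = (Q_useful / Q_fuel) * 100
Efficiency = (23243 / 45242) * 100
Efficiency = 0.5137 * 100 = 51.37%


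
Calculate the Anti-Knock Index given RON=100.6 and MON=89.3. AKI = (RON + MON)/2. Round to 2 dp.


AKI = (RON + MON) / 2
AKI = (100.6 + 89.3) / 2
AKI = 189.9 / 2 = 94.95


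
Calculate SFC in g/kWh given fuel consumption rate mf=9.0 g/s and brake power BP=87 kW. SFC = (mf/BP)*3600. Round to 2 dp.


SFC = (mf / BP) * 3600
Rate = 9.0 / 87 = 0.103448 g/(s*kW)
SFC = 0.103448 * 3600 = 372.41 g/kWh


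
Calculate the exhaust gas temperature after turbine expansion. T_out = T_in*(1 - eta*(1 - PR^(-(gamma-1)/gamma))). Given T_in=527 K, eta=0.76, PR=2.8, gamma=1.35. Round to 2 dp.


T_out = T_in * (1 - eta * (1 - PR^(-(gamma-1)/gamma)))
Exponent = -(1.35-1)/1.35 = -0.25925926
PR^exp = 2.8^(-0.25925926) = 0.76572026
Factor = 1 - 0.76*(1 - 0.76572026) = 0.82194740
T_out = 527 * 0.82194740 = 433.17 K


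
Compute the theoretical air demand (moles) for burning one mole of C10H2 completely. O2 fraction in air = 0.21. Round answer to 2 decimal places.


Balanced combustion: C10H2 + 10.5 O2 -> 10 CO2 + 1 H2O
O2 needed = C + H/4 = 10 + 2/4 = 10.50 moles
Air moles = O2 / 0.21 = 10.50 / 0.21 = 50.00 moles air


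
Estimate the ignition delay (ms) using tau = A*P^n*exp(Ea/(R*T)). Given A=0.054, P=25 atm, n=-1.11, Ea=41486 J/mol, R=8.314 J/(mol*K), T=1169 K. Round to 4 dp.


tau = A * P^n * exp(Ea/(R*T))
P^n = 25^(-1.11) = 0.02807286
Ea/(R*T) = 41486/(8.314*1169) = 4.268517
exp(Ea/(R*T)) = 71.415659
tau = 0.054 * 0.02807286 * 71.415659 = 0.1083 ms


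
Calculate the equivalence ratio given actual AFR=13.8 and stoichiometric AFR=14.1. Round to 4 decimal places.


phi = AFR_stoich / AFR_actual
phi = 14.1 / 13.8 = 1.0217


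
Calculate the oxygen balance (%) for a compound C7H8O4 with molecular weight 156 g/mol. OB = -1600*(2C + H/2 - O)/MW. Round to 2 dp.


OB = -1600 * (2C + H/2 - O) / MW
Inner = 2*7 + 8/2 - 4 = 14.00
OB = -1600 * 14.00 / 156 = -143.59%


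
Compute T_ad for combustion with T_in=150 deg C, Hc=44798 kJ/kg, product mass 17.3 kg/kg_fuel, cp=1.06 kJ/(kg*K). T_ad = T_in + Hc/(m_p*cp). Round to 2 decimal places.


T_ad = T_in + Hc / (m_p * cp)
Denominator = 17.3 * 1.06 = 18.3380
Temperature rise = 44798 / 18.3380 = 2442.91 K
T_ad = 150 + 2442.91 = 2592.91 deg C


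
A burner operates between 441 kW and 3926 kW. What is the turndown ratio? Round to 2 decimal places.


TDR = Q_max / Q_min
TDR = 3926 / 441 = 8.90


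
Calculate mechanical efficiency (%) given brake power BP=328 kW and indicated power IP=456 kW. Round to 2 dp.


eta_mech = (BP / IP) * 100
Ratio = 328 / 456 = 0.7193
eta_mech = 0.7193 * 100 = 71.93%


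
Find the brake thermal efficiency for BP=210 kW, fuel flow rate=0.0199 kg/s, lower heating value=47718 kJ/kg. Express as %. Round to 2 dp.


eta_BTE = (BP / (mf * LHV)) * 100
Denominator = 0.0199 * 47718 = 949.5882 kW
eta_BTE = (210 / 949.5882) * 100 = 22.11%


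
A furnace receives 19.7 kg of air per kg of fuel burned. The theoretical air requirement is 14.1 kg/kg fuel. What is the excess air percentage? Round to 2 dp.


Excess air = actual - stoichiometric = 19.7 - 14.1 = 5.60 kg/kg fuel
Excess air % = (excess / stoich) * 100 = (5.60 / 14.1) * 100 = 39.72%


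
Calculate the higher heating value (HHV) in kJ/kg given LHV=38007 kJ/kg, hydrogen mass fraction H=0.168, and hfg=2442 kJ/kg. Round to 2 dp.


HHV = LHV + hfg * 9 * H
Water addition = 2442 * 9 * 0.168 = 3692.304 kJ/kg
HHV = 38007 + 3692.304 = 41699.30 kJ/kg


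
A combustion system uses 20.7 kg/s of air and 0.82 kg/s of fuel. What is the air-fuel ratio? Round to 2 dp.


AFR = m_air / m_fuel
AFR = 20.7 / 0.82 = 25.24


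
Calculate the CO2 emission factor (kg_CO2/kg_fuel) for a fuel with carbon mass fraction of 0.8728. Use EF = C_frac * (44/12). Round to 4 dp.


EF = C_frac * (M_CO2 / M_C)
EF = 0.8728 * (44/12)
EF = 0.8728 * 3.666667 = 3.2003 kg_CO2/kg_fuel


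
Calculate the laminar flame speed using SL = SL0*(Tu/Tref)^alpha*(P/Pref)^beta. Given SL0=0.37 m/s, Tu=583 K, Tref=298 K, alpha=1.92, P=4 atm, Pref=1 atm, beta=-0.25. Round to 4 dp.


SL = SL0 * (Tu/Tref)^alpha * (P/Pref)^beta
T ratio = 583/298 = 1.95637584
(T ratio)^alpha = 1.95637584^1.92 = 3.627341
(P/Pref)^beta = 4^(-0.25) = 0.707107
SL = 0.37 * 3.627341 * 0.707107 = 0.9490 m/s


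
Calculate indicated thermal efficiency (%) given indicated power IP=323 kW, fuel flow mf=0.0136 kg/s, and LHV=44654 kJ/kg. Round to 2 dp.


eta_ith = (IP / (mf * LHV)) * 100
Denominator = 0.0136 * 44654 = 607.2944 kW
eta_ith = (323 / 607.2944) * 100 = 53.19%


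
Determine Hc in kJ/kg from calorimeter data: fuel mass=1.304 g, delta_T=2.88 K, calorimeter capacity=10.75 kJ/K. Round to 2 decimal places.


Hc = C_cal * delta_T / m_fuel
Q_released = 10.75 * 2.88 = 30.9600 kJ
m_fuel = 1.304 g = 1.304/1000 kg = 0.001304 kg
Hc = 30.9600 / 0.001304 = 23742.33 kJ/kg


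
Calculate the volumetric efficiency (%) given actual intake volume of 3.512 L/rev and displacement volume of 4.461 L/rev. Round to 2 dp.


eta_v = (V_actual / V_disp) * 100
Ratio = 3.512 / 4.461 = 0.7873
eta_v = 0.7873 * 100 = 78.73%


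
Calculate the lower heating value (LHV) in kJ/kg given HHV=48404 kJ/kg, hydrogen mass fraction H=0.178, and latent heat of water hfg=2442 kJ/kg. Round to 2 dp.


LHV = HHV - hfg * 9 * H
Water correction = 2442 * 9 * 0.178 = 3912.084 kJ/kg
LHV = 48404 - 3912.084 = 44491.92 kJ/kg


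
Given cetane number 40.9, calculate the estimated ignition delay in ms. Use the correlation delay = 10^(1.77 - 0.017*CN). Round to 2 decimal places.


delay = 10^(1.77 - 0.017*CN)
Exponent = 1.77 - 0.017*40.9 = 1.0747
delay = 10^1.0747 = 11.88 ms


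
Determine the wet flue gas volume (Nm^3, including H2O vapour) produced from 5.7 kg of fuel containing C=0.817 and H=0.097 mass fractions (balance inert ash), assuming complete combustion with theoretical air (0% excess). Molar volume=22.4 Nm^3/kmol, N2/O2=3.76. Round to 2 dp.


Per kg fuel: CO2 = (C/12 kmol)*22.4 = (0.817/12)*22.4 = 1.52507 Nm^3
Per kg fuel: H2O = (H/2 kmol)*22.4 = (0.097/2)*22.4 = 1.08640 Nm^3
O2 needed per kg fuel = C/12 + H/4 = 0.817/12 + 0.097/4 = 0.09233333 kmol
Per kg fuel: N2 = O2*3.76*22.4 = 0.09233333*3.76*22.4 = 7.77668 Nm^3
Total per kg = 1.52507 + 1.08640 + 7.77668 = 10.38815 Nm^3
Total = 10.38815 * 5.7 = 59.21 Nm^3


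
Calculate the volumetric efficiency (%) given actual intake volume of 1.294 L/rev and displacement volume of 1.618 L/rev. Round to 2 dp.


eta_v = (V_actual / V_disp) * 100
Ratio = 1.294 / 1.618 = 0.7998
eta_v = 0.7998 * 100 = 79.98%


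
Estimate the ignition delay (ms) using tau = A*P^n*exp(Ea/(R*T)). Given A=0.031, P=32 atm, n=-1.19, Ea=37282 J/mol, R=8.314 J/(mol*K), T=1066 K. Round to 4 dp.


tau = A * P^n * exp(Ea/(R*T))
P^n = 32^(-1.19) = 0.01617601
Ea/(R*T) = 37282/(8.314*1066) = 4.206607
exp(Ea/(R*T)) = 67.128410
tau = 0.031 * 0.01617601 * 67.128410 = 0.0337 ms


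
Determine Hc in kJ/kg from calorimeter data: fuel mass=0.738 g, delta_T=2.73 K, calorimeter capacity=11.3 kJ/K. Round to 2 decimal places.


Hc = C_cal * delta_T / m_fuel
Q_released = 11.3 * 2.73 = 30.8490 kJ
m_fuel = 0.738 g = 0.738/1000 kg = 0.000738 kg
Hc = 30.8490 / 0.000738 = 41800.81 kJ/kg


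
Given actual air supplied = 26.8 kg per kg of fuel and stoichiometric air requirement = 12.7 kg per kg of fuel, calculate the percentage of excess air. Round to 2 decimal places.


Excess air = actual - stoichiometric = 26.8 - 12.7 = 14.10 kg/kg fuel
Excess air % = (excess / stoich) * 100 = (14.10 / 12.7) * 100 = 111.02%


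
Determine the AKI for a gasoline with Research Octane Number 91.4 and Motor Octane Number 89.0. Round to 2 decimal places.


AKI = (RON + MON) / 2
AKI = (91.4 + 89.0) / 2
AKI = 180.4 / 2 = 90.20


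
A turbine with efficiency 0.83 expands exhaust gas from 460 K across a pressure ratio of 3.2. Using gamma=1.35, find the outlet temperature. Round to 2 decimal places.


T_out = T_in * (1 - eta * (1 - PR^(-(gamma-1)/gamma)))
Exponent = -(1.35-1)/1.35 = -0.25925926
PR^exp = 3.2^(-0.25925926) = 0.73966521
Factor = 1 - 0.83*(1 - 0.73966521) = 0.78392212
T_out = 460 * 0.78392212 = 360.60 K


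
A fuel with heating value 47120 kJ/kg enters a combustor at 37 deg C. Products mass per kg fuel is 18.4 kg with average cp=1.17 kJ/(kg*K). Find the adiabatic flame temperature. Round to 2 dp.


T_ad = T_in + Hc / (m_p * cp)
Denominator = 18.4 * 1.17 = 21.5280
Temperature rise = 47120 / 21.5280 = 2188.78 K
T_ad = 37 + 2188.78 = 2225.78 deg C


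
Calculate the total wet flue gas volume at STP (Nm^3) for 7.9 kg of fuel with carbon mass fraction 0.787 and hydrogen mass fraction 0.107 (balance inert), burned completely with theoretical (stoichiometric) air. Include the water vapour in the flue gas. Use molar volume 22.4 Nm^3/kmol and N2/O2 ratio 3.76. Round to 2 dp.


Per kg fuel: CO2 = (C/12 kmol)*22.4 = (0.787/12)*22.4 = 1.46907 Nm^3
Per kg fuel: H2O = (H/2 kmol)*22.4 = (0.107/2)*22.4 = 1.19840 Nm^3
O2 needed per kg fuel = C/12 + H/4 = 0.787/12 + 0.107/4 = 0.09233333 kmol
Per kg fuel: N2 = O2*3.76*22.4 = 0.09233333*3.76*22.4 = 7.77668 Nm^3
Total per kg = 1.46907 + 1.19840 + 7.77668 = 10.44415 Nm^3
Total = 10.44415 * 7.9 = 82.51 Nm^3


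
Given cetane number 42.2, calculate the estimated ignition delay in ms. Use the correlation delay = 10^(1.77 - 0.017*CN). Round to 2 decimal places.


delay = 10^(1.77 - 0.017*CN)
Exponent = 1.77 - 0.017*42.2 = 1.0526
delay = 10^1.0526 = 11.29 ms


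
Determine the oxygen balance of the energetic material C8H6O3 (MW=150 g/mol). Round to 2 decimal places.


OB = -1600 * (2C + H/2 - O) / MW
Inner = 2*8 + 6/2 - 3 = 16.00
OB = -1600 * 16.00 / 150 = -170.67%


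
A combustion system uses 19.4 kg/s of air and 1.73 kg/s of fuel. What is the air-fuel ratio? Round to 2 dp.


AFR = m_air / m_fuel
AFR = 19.4 / 1.73 = 11.21


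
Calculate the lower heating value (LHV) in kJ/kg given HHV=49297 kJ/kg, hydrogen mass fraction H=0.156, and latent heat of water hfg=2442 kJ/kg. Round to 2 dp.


LHV = HHV - hfg * 9 * H
Water correction = 2442 * 9 * 0.156 = 3428.568 kJ/kg
LHV = 49297 - 3428.568 = 45868.43 kJ/kg


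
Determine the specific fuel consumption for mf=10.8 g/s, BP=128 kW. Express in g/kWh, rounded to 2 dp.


SFC = (mf / BP) * 3600
Rate = 10.8 / 128 = 0.084375 g/(s*kW)
SFC = 0.084375 * 3600 = 303.75 g/kWh


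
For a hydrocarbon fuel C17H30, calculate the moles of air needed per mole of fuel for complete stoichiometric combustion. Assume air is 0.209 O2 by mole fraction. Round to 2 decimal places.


Balanced combustion: C17H30 + 24.5 O2 -> 17 CO2 + 15 H2O
O2 needed = C + H/4 = 17 + 30/4 = 24.50 moles
Air moles = O2 / 0.209 = 24.50 / 0.209 = 117.22 moles air


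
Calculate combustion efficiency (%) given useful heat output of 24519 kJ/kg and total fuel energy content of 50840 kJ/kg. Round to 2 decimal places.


Efficiency = (Q_useful / Q_fuel) * 100
Efficiency = (24519 / 50840) * 100
Efficiency = 0.4823 * 100 = 48.23%


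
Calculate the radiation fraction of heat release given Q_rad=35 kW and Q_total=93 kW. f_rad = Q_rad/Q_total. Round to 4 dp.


f_rad = Q_rad / Q_total
f_rad = 35 / 93 = 0.3763


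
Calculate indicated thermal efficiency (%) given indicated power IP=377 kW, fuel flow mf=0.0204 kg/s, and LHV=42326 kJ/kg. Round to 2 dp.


eta_ith = (IP / (mf * LHV)) * 100
Denominator = 0.0204 * 42326 = 863.4504 kW
eta_ith = (377 / 863.4504) * 100 = 43.66%


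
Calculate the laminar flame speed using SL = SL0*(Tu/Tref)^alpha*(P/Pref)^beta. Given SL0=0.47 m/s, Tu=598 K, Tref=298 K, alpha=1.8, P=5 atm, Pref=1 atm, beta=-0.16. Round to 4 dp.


SL = SL0 * (Tu/Tref)^alpha * (P/Pref)^beta
T ratio = 598/298 = 2.00671141
(T ratio)^alpha = 2.00671141^1.8 = 3.503264
(P/Pref)^beta = 5^(-0.16) = 0.772974
SL = 0.47 * 3.503264 * 0.772974 = 1.2727 m/s
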